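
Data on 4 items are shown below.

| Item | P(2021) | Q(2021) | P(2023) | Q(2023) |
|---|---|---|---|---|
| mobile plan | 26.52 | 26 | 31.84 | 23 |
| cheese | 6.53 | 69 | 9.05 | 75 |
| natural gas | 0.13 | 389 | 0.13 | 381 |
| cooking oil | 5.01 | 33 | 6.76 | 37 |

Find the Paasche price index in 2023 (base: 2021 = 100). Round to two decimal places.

128.18

Paasche price index uses current-period quantities as weights.
ΣP(2023)·Q(2023) = 31.84×23 + 9.05×75 + 0.13×381 + 6.76×37 = 732.32 + 678.75 + 49.53 + 250.12 = 1710.72
ΣP(2021)·Q(2023) = 26.52×23 + 6.53×75 + 0.13×381 + 5.01×37 = 609.96 + 489.75 + 49.53 + 185.37 = 1334.61
Index = 1710.72 / 1334.61 × 100 = 128.1813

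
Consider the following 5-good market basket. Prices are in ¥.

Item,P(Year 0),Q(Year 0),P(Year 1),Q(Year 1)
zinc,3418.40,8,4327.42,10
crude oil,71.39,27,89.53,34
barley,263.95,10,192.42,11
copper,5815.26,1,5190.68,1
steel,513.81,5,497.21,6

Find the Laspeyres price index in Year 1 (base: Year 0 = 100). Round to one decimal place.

115.7

Laspeyres price index uses base-period quantities as weights.
ΣP(Year 1)·Q(Year 0) = 4327.42×8 + 89.53×27 + 192.42×10 + 5190.68×1 + 497.21×5 = 34619.36 + 2417.31 + 1924.2 + 5190.68 + 2486.05 = 46637.6
ΣP(Year 0)·Q(Year 0) = 3418.40×8 + 71.39×27 + 263.95×10 + 5815.26×1 + 513.81×5 = 27347.2 + 1927.53 + 2639.5 + 5815.26 + 2569.05 = 40298.54
Index = 46637.6 / 40298.54 × 100 = 115.7302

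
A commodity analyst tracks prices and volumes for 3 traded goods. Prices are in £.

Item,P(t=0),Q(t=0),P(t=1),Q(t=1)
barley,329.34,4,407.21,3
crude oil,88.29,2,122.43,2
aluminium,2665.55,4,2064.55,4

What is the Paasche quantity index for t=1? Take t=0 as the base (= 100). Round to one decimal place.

Paasche quantity index uses current-period prices as weights.
ΣP(t=1)·Q(t=1) = 407.21×3 + 122.43×2 + 2064.55×4 = 1221.63 + 244.86 + 8258.2 = 9724.69
ΣP(t=1)·Q(t=0) = 407.21×4 + 122.43×2 + 2064.55×4 = 1628.84 + 244.86 + 8258.2 = 10131.9
Index = 9724.69 / 10131.9 × 100 = 95.9809

96.0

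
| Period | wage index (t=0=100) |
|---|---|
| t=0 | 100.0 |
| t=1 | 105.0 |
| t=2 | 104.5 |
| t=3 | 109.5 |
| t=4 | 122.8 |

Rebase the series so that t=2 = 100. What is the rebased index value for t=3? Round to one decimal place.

104.8

Rebased(t=3) = 109.5 / 104.5 × 100 = 104.7847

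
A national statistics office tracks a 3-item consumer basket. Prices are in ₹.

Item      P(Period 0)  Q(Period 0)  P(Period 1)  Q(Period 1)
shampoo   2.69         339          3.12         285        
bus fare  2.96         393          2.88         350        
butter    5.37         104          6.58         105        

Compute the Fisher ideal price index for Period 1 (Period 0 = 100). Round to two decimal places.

Laspeyres component (base-period weights):
ΣP(Period 1)Q(Period 0) = 3.12×339 + 2.88×393 + 6.58×104 = 1057.68 + 1131.84 + 684.32 = 2873.84
ΣP(Period 0)Q(Period 0) = 2.69×339 + 2.96×393 + 5.37×104 = 911.91 + 1163.28 + 558.48 = 2633.67
L = 2873.84 / 2633.67 × 100 = 109.1192
Paasche component (current-period weights):
ΣP(Period 1)Q(Period 1) = 3.12×285 + 2.88×350 + 6.58×105 = 889.2 + 1008 + 690.9 = 2588.1
ΣP(Period 0)Q(Period 1) = 2.69×285 + 2.96×350 + 5.37×105 = 766.65 + 1036 + 563.85 = 2366.5
P = 2588.1 / 2366.5 × 100 = 109.3640
Fisher = √(L × P) = √(109.1192 × 109.3640) = 109.2416

109.24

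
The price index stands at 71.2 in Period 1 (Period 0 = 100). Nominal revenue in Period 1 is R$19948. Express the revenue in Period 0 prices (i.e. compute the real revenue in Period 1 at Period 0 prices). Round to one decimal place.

Real = Nominal ÷ (Index/100) = 19948 ÷ (71.2/100)
     = 19948 ÷ 0.712 = 28016.8539

28016.9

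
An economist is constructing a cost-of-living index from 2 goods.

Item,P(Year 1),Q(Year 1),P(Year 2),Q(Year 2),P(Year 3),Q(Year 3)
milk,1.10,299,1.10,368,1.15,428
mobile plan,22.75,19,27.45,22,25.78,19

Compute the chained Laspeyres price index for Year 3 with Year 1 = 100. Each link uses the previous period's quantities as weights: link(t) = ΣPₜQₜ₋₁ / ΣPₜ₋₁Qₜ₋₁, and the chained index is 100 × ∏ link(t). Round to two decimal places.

109.70

Link Year 1→Year 2:
ΣP(Year 2)Q(Year 1) = 1.10×299 + 27.45×19 = 328.9 + 521.55 = 850.45
ΣP(Year 1)Q(Year 1) = 1.10×299 + 22.75×19 = 328.9 + 432.25 = 761.15
link = 850.45/761.15 = 1.117322
Link Year 2→Year 3:
ΣP(Year 3)Q(Year 2) = 1.15×368 + 25.78×22 = 423.2 + 567.16 = 990.36
ΣP(Year 2)Q(Year 2) = 1.10×368 + 27.45×22 = 404.8 + 603.9 = 1008.7
link = 990.36/1008.7 = 0.981818
Chained index = 100 × 1.117322 × 0.981818 = 109.7008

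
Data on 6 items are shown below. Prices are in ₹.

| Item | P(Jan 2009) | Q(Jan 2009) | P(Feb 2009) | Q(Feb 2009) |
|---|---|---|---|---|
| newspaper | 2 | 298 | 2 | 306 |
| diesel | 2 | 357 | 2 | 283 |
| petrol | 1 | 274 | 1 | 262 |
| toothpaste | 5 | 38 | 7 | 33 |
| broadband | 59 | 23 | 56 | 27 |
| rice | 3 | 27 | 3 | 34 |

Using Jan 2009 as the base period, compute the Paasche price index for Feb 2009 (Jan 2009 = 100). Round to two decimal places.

Paasche price index uses current-period quantities as weights.
ΣP(Feb 2009)·Q(Feb 2009) = 2×306 + 2×283 + 1×262 + 7×33 + 56×27 + 3×34 = 612 + 566 + 262 + 231 + 1512 + 102 = 3285
ΣP(Jan 2009)·Q(Feb 2009) = 2×306 + 2×283 + 1×262 + 5×33 + 59×27 + 3×34 = 612 + 566 + 262 + 165 + 1593 + 102 = 3300
Index = 3285 / 3300 × 100 = 99.5455

99.55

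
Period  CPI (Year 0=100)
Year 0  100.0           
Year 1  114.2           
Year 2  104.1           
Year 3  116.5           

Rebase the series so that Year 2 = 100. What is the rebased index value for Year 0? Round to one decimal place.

96.1

Rebased(Year 0) = 100.0 / 104.1 × 100 = 96.0615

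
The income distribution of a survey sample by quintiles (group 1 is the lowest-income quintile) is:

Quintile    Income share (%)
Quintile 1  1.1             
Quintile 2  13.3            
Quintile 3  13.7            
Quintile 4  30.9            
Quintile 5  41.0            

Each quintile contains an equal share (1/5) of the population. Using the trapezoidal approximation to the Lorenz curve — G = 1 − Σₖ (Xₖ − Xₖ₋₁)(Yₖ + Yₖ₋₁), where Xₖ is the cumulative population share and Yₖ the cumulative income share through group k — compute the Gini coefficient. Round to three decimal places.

0.390

Cumulative income shares Yₖ: 0.0110, 0.1440, 0.2810, 0.5900, 1.0000
Σ (Xₖ−Xₖ₋₁)(Yₖ+Yₖ₋₁) = (1/5)(0.0110+0.0000) + (1/5)(0.1440+0.0110) + (1/5)(0.2810+0.1440) + (1/5)(0.5900+0.2810) + (1/5)(1.0000+0.5900)
  = 0.0022 + 0.0310 + 0.0850 + 0.1742 + 0.3180 = 0.6104
G = 1 − 0.6104 = 0.3896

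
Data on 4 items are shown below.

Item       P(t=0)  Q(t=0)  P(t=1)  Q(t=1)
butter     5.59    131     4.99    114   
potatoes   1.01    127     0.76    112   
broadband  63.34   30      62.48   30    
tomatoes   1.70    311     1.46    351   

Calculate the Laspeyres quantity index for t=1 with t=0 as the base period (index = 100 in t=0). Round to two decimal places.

98.72

Laspeyres quantity index uses base-period prices as weights.
ΣP(t=0)·Q(t=1) = 5.59×114 + 1.01×112 + 63.34×30 + 1.70×351 = 637.26 + 113.12 + 1900.2 + 596.7 = 3247.28
ΣP(t=0)·Q(t=0) = 5.59×131 + 1.01×127 + 63.34×30 + 1.70×311 = 732.29 + 128.27 + 1900.2 + 528.7 = 3289.46
Index = 3247.28 / 3289.46 × 100 = 98.7177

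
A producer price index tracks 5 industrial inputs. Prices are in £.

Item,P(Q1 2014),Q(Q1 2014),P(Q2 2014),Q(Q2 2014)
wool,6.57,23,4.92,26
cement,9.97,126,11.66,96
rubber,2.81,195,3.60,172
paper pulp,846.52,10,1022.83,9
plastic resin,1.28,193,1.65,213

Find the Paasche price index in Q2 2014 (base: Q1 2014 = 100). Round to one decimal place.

120.2

Paasche price index uses current-period quantities as weights.
ΣP(Q2 2014)·Q(Q2 2014) = 4.92×26 + 11.66×96 + 3.60×172 + 1022.83×9 + 1.65×213 = 127.92 + 1119.36 + 619.2 + 9205.47 + 351.45 = 11423.4
ΣP(Q1 2014)·Q(Q2 2014) = 6.57×26 + 9.97×96 + 2.81×172 + 846.52×9 + 1.28×213 = 170.82 + 957.12 + 483.32 + 7618.68 + 272.64 = 9502.58
Index = 11423.4 / 9502.58 × 100 = 120.2137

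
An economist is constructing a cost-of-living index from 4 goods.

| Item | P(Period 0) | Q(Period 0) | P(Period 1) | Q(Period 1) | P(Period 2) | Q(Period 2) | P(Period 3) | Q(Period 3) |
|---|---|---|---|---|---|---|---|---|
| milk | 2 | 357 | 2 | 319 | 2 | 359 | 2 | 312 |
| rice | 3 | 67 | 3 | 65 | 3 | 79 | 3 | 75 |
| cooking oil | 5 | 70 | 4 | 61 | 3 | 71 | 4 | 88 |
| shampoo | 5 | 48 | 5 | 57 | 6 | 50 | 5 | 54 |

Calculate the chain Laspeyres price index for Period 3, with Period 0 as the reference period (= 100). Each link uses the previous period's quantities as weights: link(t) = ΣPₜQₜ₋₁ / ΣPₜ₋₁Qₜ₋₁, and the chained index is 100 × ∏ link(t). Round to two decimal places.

96.43

Link Period 0→Period 1:
ΣP(Period 1)Q(Period 0) = 2×357 + 3×67 + 4×70 + 5×48 = 714 + 201 + 280 + 240 = 1435
ΣP(Period 0)Q(Period 0) = 2×357 + 3×67 + 5×70 + 5×48 = 714 + 201 + 350 + 240 = 1505
link = 1435/1505 = 0.953488
Link Period 1→Period 2:
ΣP(Period 2)Q(Period 1) = 2×319 + 3×65 + 3×61 + 6×57 = 638 + 195 + 183 + 342 = 1358
ΣP(Period 1)Q(Period 1) = 2×319 + 3×65 + 4×61 + 5×57 = 638 + 195 + 244 + 285 = 1362
link = 1358/1362 = 0.997063
Link Period 2→Period 3:
ΣP(Period 3)Q(Period 2) = 2×359 + 3×79 + 4×71 + 5×50 = 718 + 237 + 284 + 250 = 1489
ΣP(Period 2)Q(Period 2) = 2×359 + 3×79 + 3×71 + 6×50 = 718 + 237 + 213 + 300 = 1468
link = 1489/1468 = 1.014305
Chained index = 100 × 0.953488 × 0.997063 × 1.014305 = 96.4288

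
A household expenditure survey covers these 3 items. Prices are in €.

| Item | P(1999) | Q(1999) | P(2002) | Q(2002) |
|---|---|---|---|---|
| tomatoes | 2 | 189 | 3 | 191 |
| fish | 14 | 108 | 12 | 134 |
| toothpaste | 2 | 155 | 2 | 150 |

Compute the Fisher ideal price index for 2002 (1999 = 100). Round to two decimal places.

97.88

Laspeyres component (base-period weights):
ΣP(2002)Q(1999) = 3×189 + 12×108 + 2×155 = 567 + 1296 + 310 = 2173
ΣP(1999)Q(1999) = 2×189 + 14×108 + 2×155 = 378 + 1512 + 310 = 2200
L = 2173 / 2200 × 100 = 98.7727
Paasche component (current-period weights):
ΣP(2002)Q(2002) = 3×191 + 12×134 + 2×150 = 573 + 1608 + 300 = 2481
ΣP(1999)Q(2002) = 2×191 + 14×134 + 2×150 = 382 + 1876 + 300 = 2558
P = 2481 / 2558 × 100 = 96.9898
Fisher = √(L × P) = √(98.7727 × 96.9898) = 97.8772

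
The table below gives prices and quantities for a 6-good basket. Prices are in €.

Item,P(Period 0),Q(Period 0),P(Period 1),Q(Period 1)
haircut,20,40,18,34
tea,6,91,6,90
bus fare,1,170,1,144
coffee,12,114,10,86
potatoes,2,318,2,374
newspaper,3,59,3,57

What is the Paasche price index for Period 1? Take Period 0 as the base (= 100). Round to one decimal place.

Paasche price index uses current-period quantities as weights.
ΣP(Period 1)·Q(Period 1) = 18×34 + 6×90 + 1×144 + 10×86 + 2×374 + 3×57 = 612 + 540 + 144 + 860 + 748 + 171 = 3075
ΣP(Period 0)·Q(Period 1) = 20×34 + 6×90 + 1×144 + 12×86 + 2×374 + 3×57 = 680 + 540 + 144 + 1032 + 748 + 171 = 3315
Index = 3075 / 3315 × 100 = 92.7602

92.8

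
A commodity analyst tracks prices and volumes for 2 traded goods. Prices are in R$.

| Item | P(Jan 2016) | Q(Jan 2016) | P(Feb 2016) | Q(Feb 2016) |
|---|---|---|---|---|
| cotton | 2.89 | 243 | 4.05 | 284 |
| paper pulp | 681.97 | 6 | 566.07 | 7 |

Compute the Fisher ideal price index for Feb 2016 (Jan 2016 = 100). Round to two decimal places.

91.38

Laspeyres component (base-period weights):
ΣP(Feb 2016)Q(Jan 2016) = 4.05×243 + 566.07×6 = 984.15 + 3396.42 = 4380.57
ΣP(Jan 2016)Q(Jan 2016) = 2.89×243 + 681.97×6 = 702.27 + 4091.82 = 4794.09
L = 4380.57 / 4794.09 × 100 = 91.3744
Paasche component (current-period weights):
ΣP(Feb 2016)Q(Feb 2016) = 4.05×284 + 566.07×7 = 1150.2 + 3962.49 = 5112.69
ΣP(Jan 2016)Q(Feb 2016) = 2.89×284 + 681.97×7 = 820.76 + 4773.79 = 5594.55
P = 5112.69 / 5594.55 × 100 = 91.3870
Fisher = √(L × P) = √(91.3744 × 91.3870) = 91.3807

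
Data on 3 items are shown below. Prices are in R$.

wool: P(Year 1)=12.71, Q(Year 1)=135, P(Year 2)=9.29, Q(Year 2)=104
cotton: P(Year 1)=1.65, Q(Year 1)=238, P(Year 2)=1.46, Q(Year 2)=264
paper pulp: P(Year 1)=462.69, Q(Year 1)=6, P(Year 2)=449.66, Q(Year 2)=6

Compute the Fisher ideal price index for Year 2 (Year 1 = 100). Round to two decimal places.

Laspeyres component (base-period weights):
ΣP(Year 2)Q(Year 1) = 9.29×135 + 1.46×238 + 449.66×6 = 1254.15 + 347.48 + 2697.96 = 4299.59
ΣP(Year 1)Q(Year 1) = 12.71×135 + 1.65×238 + 462.69×6 = 1715.85 + 392.7 + 2776.14 = 4884.69
L = 4299.59 / 4884.69 × 100 = 88.0218
Paasche component (current-period weights):
ΣP(Year 2)Q(Year 2) = 9.29×104 + 1.46×264 + 449.66×6 = 966.16 + 385.44 + 2697.96 = 4049.56
ΣP(Year 1)Q(Year 2) = 12.71×104 + 1.65×264 + 462.69×6 = 1321.84 + 435.6 + 2776.14 = 4533.58
P = 4049.56 / 4533.58 × 100 = 89.3237
Fisher = √(L × P) = √(88.0218 × 89.3237) = 88.6703

88.67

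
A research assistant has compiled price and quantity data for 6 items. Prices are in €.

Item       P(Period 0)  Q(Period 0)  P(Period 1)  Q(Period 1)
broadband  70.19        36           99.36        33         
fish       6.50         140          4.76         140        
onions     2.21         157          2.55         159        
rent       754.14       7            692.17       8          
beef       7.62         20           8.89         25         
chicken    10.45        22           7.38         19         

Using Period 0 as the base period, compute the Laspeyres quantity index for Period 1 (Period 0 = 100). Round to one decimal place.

Laspeyres quantity index uses base-period prices as weights.
ΣP(Period 0)·Q(Period 1) = 70.19×33 + 6.50×140 + 2.21×159 + 754.14×8 + 7.62×25 + 10.45×19 = 2316.27 + 910 + 351.39 + 6033.12 + 190.5 + 198.55 = 9999.83
ΣP(Period 0)·Q(Period 0) = 70.19×36 + 6.50×140 + 2.21×157 + 754.14×7 + 7.62×20 + 10.45×22 = 2526.84 + 910 + 346.97 + 5278.98 + 152.4 + 229.9 = 9445.09
Index = 9999.83 / 9445.09 × 100 = 105.8733

105.9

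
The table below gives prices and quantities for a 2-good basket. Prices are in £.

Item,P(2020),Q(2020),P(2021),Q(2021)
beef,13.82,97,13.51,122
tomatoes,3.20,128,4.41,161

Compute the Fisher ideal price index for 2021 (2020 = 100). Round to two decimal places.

Laspeyres component (base-period weights):
ΣP(2021)Q(2020) = 13.51×97 + 4.41×128 = 1310.47 + 564.48 = 1874.95
ΣP(2020)Q(2020) = 13.82×97 + 3.20×128 = 1340.54 + 409.6 = 1750.14
L = 1874.95 / 1750.14 × 100 = 107.1314
Paasche component (current-period weights):
ΣP(2021)Q(2021) = 13.51×122 + 4.41×161 = 1648.22 + 710.01 = 2358.23
ΣP(2020)Q(2021) = 13.82×122 + 3.20×161 = 1686.04 + 515.2 = 2201.24
P = 2358.23 / 2201.24 × 100 = 107.1319
Fisher = √(L × P) = √(107.1314 × 107.1319) = 107.1317

107.13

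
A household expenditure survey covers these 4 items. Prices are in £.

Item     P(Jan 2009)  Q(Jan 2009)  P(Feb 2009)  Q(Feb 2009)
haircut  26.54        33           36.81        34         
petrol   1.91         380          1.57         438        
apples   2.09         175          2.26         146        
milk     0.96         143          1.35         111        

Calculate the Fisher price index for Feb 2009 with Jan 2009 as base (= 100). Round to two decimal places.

113.25

Laspeyres component (base-period weights):
ΣP(Feb 2009)Q(Jan 2009) = 36.81×33 + 1.57×380 + 2.26×175 + 1.35×143 = 1214.73 + 596.6 + 395.5 + 193.05 = 2399.88
ΣP(Jan 2009)Q(Jan 2009) = 26.54×33 + 1.91×380 + 2.09×175 + 0.96×143 = 875.82 + 725.8 + 365.75 + 137.28 = 2104.65
L = 2399.88 / 2104.65 × 100 = 114.0275
Paasche component (current-period weights):
ΣP(Feb 2009)Q(Feb 2009) = 36.81×34 + 1.57×438 + 2.26×146 + 1.35×111 = 1251.54 + 687.66 + 329.96 + 149.85 = 2419.01
ΣP(Jan 2009)Q(Feb 2009) = 26.54×34 + 1.91×438 + 2.09×146 + 0.96×111 = 902.36 + 836.58 + 305.14 + 106.56 = 2150.64
P = 2419.01 / 2150.64 × 100 = 112.4786
Fisher = √(L × P) = √(114.0275 × 112.4786) = 113.2504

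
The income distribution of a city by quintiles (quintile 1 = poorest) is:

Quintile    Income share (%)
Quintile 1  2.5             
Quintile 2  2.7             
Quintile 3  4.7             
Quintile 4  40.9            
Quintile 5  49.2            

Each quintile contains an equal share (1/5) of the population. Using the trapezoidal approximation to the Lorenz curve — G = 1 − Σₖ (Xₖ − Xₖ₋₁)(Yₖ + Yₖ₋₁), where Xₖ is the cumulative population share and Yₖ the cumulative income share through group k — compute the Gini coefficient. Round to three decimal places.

Cumulative income shares Yₖ: 0.0250, 0.0520, 0.0990, 0.5080, 1.0000
Σ (Xₖ−Xₖ₋₁)(Yₖ+Yₖ₋₁) = (1/5)(0.0250+0.0000) + (1/5)(0.0520+0.0250) + (1/5)(0.0990+0.0520) + (1/5)(0.5080+0.0990) + (1/5)(1.0000+0.5080)
  = 0.0050 + 0.0154 + 0.0302 + 0.1214 + 0.3016 = 0.4736
G = 1 − 0.4736 = 0.5264

0.526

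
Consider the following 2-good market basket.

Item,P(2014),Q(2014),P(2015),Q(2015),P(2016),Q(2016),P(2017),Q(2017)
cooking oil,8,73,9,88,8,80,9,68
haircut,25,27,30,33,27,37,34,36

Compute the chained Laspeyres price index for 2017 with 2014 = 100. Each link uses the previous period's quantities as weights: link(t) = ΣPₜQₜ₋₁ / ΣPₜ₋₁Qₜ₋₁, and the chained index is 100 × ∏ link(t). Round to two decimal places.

125.86

Link 2014→2015:
ΣP(2015)Q(2014) = 9×73 + 30×27 = 657 + 810 = 1467
ΣP(2014)Q(2014) = 8×73 + 25×27 = 584 + 675 = 1259
link = 1467/1259 = 1.165210
Link 2015→2016:
ΣP(2016)Q(2015) = 8×88 + 27×33 = 704 + 891 = 1595
ΣP(2015)Q(2015) = 9×88 + 30×33 = 792 + 990 = 1782
link = 1595/1782 = 0.895062
Link 2016→2017:
ΣP(2017)Q(2016) = 9×80 + 34×37 = 720 + 1258 = 1978
ΣP(2016)Q(2016) = 8×80 + 27×37 = 640 + 999 = 1639
link = 1978/1639 = 1.206833
Chained index = 100 × 1.165210 × 0.895062 × 1.206833 = 125.8649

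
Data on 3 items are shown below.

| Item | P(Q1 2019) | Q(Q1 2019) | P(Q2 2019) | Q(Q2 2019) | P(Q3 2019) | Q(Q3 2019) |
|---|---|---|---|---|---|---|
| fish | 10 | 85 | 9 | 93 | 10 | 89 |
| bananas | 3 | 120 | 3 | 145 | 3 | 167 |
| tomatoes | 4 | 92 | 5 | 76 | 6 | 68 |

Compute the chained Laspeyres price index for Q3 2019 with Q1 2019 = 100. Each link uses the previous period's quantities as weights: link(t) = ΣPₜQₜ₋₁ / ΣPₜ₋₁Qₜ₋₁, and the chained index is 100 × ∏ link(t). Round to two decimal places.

110.72

Link Q1 2019→Q2 2019:
ΣP(Q2 2019)Q(Q1 2019) = 9×85 + 3×120 + 5×92 = 765 + 360 + 460 = 1585
ΣP(Q1 2019)Q(Q1 2019) = 10×85 + 3×120 + 4×92 = 850 + 360 + 368 = 1578
link = 1585/1578 = 1.004436
Link Q2 2019→Q3 2019:
ΣP(Q3 2019)Q(Q2 2019) = 10×93 + 3×145 + 6×76 = 930 + 435 + 456 = 1821
ΣP(Q2 2019)Q(Q2 2019) = 9×93 + 3×145 + 5×76 = 837 + 435 + 380 = 1652
link = 1821/1652 = 1.102300
Chained index = 100 × 1.004436 × 1.102300 = 110.7190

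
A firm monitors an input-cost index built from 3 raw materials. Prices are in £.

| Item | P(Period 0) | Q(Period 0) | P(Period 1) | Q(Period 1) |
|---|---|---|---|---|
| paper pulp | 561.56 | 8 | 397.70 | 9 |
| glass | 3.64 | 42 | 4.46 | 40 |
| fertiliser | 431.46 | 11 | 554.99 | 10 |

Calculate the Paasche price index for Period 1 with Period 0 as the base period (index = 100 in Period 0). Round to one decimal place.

97.8

Paasche price index uses current-period quantities as weights.
ΣP(Period 1)·Q(Period 1) = 397.70×9 + 4.46×40 + 554.99×10 = 3579.3 + 178.4 + 5549.9 = 9307.6
ΣP(Period 0)·Q(Period 1) = 561.56×9 + 3.64×40 + 431.46×10 = 5054.04 + 145.6 + 4314.6 = 9514.24
Index = 9307.6 / 9514.24 × 100 = 97.8281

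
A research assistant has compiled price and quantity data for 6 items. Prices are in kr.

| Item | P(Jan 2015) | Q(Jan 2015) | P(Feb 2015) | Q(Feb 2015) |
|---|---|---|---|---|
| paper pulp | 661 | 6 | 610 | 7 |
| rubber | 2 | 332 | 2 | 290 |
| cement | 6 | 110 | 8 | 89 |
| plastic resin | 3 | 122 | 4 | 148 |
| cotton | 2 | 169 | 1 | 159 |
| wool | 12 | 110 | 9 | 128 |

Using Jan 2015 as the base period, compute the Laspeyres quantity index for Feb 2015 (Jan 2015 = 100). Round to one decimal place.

109.9

Laspeyres quantity index uses base-period prices as weights.
ΣP(Jan 2015)·Q(Feb 2015) = 661×7 + 2×290 + 6×89 + 3×148 + 2×159 + 12×128 = 4627 + 580 + 534 + 444 + 318 + 1536 = 8039
ΣP(Jan 2015)·Q(Jan 2015) = 661×6 + 2×332 + 6×110 + 3×122 + 2×169 + 12×110 = 3966 + 664 + 660 + 366 + 338 + 1320 = 7314
Index = 8039 / 7314 × 100 = 109.9125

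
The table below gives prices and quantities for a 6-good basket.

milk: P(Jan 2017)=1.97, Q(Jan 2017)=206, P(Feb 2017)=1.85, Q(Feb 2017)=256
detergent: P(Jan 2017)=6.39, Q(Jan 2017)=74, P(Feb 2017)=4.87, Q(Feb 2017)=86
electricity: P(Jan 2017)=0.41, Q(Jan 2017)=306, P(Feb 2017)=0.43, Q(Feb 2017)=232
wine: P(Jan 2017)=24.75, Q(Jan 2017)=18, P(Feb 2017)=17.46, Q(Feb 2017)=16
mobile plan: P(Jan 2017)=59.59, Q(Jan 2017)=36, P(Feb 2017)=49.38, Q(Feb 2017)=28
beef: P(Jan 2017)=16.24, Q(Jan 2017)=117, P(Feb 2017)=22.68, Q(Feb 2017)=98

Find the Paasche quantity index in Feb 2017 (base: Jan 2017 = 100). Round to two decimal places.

Paasche quantity index uses current-period prices as weights.
ΣP(Feb 2017)·Q(Feb 2017) = 1.85×256 + 4.87×86 + 0.43×232 + 17.46×16 + 49.38×28 + 22.68×98 = 473.6 + 418.82 + 99.76 + 279.36 + 1382.64 + 2222.64 = 4876.82
ΣP(Feb 2017)·Q(Jan 2017) = 1.85×206 + 4.87×74 + 0.43×306 + 17.46×18 + 49.38×36 + 22.68×117 = 381.1 + 360.38 + 131.58 + 314.28 + 1777.68 + 2653.56 = 5618.58
Index = 4876.82 / 5618.58 × 100 = 86.7981

86.80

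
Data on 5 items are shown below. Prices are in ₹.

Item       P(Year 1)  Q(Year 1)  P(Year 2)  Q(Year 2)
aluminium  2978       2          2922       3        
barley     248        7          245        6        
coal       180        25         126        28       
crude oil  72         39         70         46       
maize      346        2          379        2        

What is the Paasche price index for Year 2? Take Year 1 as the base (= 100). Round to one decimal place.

Paasche price index uses current-period quantities as weights.
ΣP(Year 2)·Q(Year 2) = 2922×3 + 245×6 + 126×28 + 70×46 + 379×2 = 8766 + 1470 + 3528 + 3220 + 758 = 17742
ΣP(Year 1)·Q(Year 2) = 2978×3 + 248×6 + 180×28 + 72×46 + 346×2 = 8934 + 1488 + 5040 + 3312 + 692 = 19466
Index = 17742 / 19466 × 100 = 91.1435

91.1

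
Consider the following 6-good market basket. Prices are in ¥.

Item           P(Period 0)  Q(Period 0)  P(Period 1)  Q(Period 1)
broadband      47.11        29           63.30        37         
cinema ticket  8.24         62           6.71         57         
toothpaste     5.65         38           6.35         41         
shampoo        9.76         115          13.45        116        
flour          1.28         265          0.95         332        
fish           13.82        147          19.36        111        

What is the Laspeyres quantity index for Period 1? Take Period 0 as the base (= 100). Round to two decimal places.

99.12

Laspeyres quantity index uses base-period prices as weights.
ΣP(Period 0)·Q(Period 1) = 47.11×37 + 8.24×57 + 5.65×41 + 9.76×116 + 1.28×332 + 13.82×111 = 1743.07 + 469.68 + 231.65 + 1132.16 + 424.96 + 1534.02 = 5535.54
ΣP(Period 0)·Q(Period 0) = 47.11×29 + 8.24×62 + 5.65×38 + 9.76×115 + 1.28×265 + 13.82×147 = 1366.19 + 510.88 + 214.7 + 1122.4 + 339.2 + 2031.54 = 5584.91
Index = 5535.54 / 5584.91 × 100 = 99.1160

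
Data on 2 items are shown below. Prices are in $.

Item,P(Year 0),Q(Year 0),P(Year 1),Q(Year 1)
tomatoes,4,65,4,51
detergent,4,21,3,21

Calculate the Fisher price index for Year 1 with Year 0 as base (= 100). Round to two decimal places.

93.30

Laspeyres component (base-period weights):
ΣP(Year 1)Q(Year 0) = 4×65 + 3×21 = 260 + 63 = 323
ΣP(Year 0)Q(Year 0) = 4×65 + 4×21 = 260 + 84 = 344
L = 323 / 344 × 100 = 93.8953
Paasche component (current-period weights):
ΣP(Year 1)Q(Year 1) = 4×51 + 3×21 = 204 + 63 = 267
ΣP(Year 0)Q(Year 1) = 4×51 + 4×21 = 204 + 84 = 288
P = 267 / 288 × 100 = 92.7083
Fisher = √(L × P) = √(93.8953 × 92.7083) = 93.3000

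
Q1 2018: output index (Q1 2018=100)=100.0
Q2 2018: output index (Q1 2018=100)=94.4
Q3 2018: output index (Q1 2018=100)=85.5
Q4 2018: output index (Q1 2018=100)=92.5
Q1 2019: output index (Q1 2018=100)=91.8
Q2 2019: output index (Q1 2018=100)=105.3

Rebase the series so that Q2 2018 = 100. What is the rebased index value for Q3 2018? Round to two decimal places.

Rebased(Q3 2018) = 85.5 / 94.4 × 100 = 90.5720

90.57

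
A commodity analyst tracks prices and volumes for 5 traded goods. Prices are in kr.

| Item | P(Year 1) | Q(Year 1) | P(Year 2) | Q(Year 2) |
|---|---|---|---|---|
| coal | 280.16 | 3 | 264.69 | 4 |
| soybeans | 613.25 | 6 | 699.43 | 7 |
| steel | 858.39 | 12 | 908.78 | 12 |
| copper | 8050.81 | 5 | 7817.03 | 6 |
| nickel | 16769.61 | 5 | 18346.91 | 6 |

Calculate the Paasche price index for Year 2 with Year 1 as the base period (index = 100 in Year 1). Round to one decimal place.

Paasche price index uses current-period quantities as weights.
ΣP(Year 2)·Q(Year 2) = 264.69×4 + 699.43×7 + 908.78×12 + 7817.03×6 + 18346.91×6 = 1058.76 + 4896.01 + 10905.36 + 46902.18 + 110081.46 = 173843.77
ΣP(Year 1)·Q(Year 2) = 280.16×4 + 613.25×7 + 858.39×12 + 8050.81×6 + 16769.61×6 = 1120.64 + 4292.75 + 10300.68 + 48304.86 + 100617.66 = 164636.59
Index = 173843.77 / 164636.59 × 100 = 105.5924

105.6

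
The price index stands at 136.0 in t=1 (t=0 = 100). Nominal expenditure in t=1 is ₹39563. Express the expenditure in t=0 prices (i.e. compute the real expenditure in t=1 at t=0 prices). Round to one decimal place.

29090.4

Real = Nominal ÷ (Index/100) = 39563 ÷ (136.0/100)
     = 39563 ÷ 1.360 = 29090.4412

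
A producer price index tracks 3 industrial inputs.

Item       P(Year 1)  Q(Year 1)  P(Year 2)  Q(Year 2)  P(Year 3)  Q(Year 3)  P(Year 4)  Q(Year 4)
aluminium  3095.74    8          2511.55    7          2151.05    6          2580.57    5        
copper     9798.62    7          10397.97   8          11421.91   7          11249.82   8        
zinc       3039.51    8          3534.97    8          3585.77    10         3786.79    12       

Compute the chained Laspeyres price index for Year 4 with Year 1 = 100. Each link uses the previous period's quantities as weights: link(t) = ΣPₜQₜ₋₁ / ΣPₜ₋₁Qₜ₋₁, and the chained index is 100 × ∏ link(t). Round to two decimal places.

110.64

Link Year 1→Year 2:
ΣP(Year 2)Q(Year 1) = 2511.55×8 + 10397.97×7 + 3534.97×8 = 20092.4 + 72785.79 + 28279.76 = 121157.95
ΣP(Year 1)Q(Year 1) = 3095.74×8 + 9798.62×7 + 3039.51×8 = 24765.92 + 68590.34 + 24316.08 = 117672.34
link = 121157.95/117672.34 = 1.029621
Link Year 2→Year 3:
ΣP(Year 3)Q(Year 2) = 2151.05×7 + 11421.91×8 + 3585.77×8 = 15057.35 + 91375.28 + 28686.16 = 135118.79
ΣP(Year 2)Q(Year 2) = 2511.55×7 + 10397.97×8 + 3534.97×8 = 17580.85 + 83183.76 + 28279.76 = 129044.37
link = 135118.79/129044.37 = 1.047072
Link Year 3→Year 4:
ΣP(Year 4)Q(Year 3) = 2580.57×6 + 11249.82×7 + 3786.79×10 = 15483.42 + 78748.74 + 37867.9 = 132100.06
ΣP(Year 3)Q(Year 3) = 2151.05×6 + 11421.91×7 + 3585.77×10 = 12906.3 + 79953.37 + 35857.7 = 128717.37
link = 132100.06/128717.37 = 1.026280
Chained index = 100 × 1.029621 × 1.047072 × 1.026280 = 110.6420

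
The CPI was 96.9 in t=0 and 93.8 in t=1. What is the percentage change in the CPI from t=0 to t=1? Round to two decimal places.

Change = (93.8 − 96.9) / 96.9 × 100
       = -3.1 / 96.9 × 100 = -3.1992%

-3.20%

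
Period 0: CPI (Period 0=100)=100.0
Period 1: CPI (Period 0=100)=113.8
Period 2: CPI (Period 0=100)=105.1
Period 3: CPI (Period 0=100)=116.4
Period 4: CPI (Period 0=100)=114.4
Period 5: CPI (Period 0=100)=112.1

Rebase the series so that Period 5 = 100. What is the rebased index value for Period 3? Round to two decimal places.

103.84

Rebased(Period 3) = 116.4 / 112.1 × 100 = 103.8359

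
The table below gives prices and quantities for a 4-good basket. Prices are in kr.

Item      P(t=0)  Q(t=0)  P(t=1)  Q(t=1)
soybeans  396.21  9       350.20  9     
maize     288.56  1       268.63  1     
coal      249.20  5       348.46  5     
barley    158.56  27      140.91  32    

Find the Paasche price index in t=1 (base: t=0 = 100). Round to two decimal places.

Paasche price index uses current-period quantities as weights.
ΣP(t=1)·Q(t=1) = 350.20×9 + 268.63×1 + 348.46×5 + 140.91×32 = 3151.8 + 268.63 + 1742.3 + 4509.12 = 9671.85
ΣP(t=0)·Q(t=1) = 396.21×9 + 288.56×1 + 249.20×5 + 158.56×32 = 3565.89 + 288.56 + 1246 + 5073.92 = 10174.37
Index = 9671.85 / 10174.37 × 100 = 95.0609

95.06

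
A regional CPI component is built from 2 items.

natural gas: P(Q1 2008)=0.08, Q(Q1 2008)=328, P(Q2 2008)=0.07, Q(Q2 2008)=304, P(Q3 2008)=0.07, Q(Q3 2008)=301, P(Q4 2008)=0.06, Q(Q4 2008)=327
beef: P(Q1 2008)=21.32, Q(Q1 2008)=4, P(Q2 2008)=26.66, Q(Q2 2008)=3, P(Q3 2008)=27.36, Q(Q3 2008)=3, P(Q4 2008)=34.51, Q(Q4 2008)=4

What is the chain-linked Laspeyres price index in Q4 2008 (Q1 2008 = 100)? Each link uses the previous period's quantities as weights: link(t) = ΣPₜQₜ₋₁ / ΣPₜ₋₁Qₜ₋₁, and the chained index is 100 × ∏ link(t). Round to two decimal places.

139.83

Link Q1 2008→Q2 2008:
ΣP(Q2 2008)Q(Q1 2008) = 0.07×328 + 26.66×4 = 22.96 + 106.64 = 129.6
ΣP(Q1 2008)Q(Q1 2008) = 0.08×328 + 21.32×4 = 26.24 + 85.28 = 111.52
link = 129.6/111.52 = 1.162123
Link Q2 2008→Q3 2008:
ΣP(Q3 2008)Q(Q2 2008) = 0.07×304 + 27.36×3 = 21.28 + 82.08 = 103.36
ΣP(Q2 2008)Q(Q2 2008) = 0.07×304 + 26.66×3 = 21.28 + 79.98 = 101.26
link = 103.36/101.26 = 1.020739
Link Q3 2008→Q4 2008:
ΣP(Q4 2008)Q(Q3 2008) = 0.06×301 + 34.51×3 = 18.06 + 103.53 = 121.59
ΣP(Q3 2008)Q(Q3 2008) = 0.07×301 + 27.36×3 = 21.07 + 82.08 = 103.15
link = 121.59/103.15 = 1.178769
Chained index = 100 × 1.162123 × 1.020739 × 1.178769 = 139.8284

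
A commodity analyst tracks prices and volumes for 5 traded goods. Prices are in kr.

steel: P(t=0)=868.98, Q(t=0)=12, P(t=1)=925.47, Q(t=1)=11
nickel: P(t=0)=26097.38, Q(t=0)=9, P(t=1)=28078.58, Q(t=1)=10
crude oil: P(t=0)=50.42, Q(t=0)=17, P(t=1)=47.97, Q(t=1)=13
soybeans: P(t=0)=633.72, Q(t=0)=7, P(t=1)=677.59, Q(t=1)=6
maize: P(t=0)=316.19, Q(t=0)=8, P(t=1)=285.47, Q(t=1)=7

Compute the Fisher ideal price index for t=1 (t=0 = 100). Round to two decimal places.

Laspeyres component (base-period weights):
ΣP(t=1)Q(t=0) = 925.47×12 + 28078.58×9 + 47.97×17 + 677.59×7 + 285.47×8 = 11105.64 + 252707.22 + 815.49 + 4743.13 + 2283.76 = 271655.24
ΣP(t=0)Q(t=0) = 868.98×12 + 26097.38×9 + 50.42×17 + 633.72×7 + 316.19×8 = 10427.76 + 234876.42 + 857.14 + 4436.04 + 2529.52 = 253126.88
L = 271655.24 / 253126.88 × 100 = 107.3198
Paasche component (current-period weights):
ΣP(t=1)Q(t=1) = 925.47×11 + 28078.58×10 + 47.97×13 + 677.59×6 + 285.47×7 = 10180.17 + 280785.8 + 623.61 + 4065.54 + 1998.29 = 297653.41
ΣP(t=0)Q(t=1) = 868.98×11 + 26097.38×10 + 50.42×13 + 633.72×6 + 316.19×7 = 9558.78 + 260973.8 + 655.46 + 3802.32 + 2213.33 = 277203.69
P = 297653.41 / 277203.69 × 100 = 107.3771
Fisher = √(L × P) = √(107.3198 × 107.3771) = 107.3485

107.35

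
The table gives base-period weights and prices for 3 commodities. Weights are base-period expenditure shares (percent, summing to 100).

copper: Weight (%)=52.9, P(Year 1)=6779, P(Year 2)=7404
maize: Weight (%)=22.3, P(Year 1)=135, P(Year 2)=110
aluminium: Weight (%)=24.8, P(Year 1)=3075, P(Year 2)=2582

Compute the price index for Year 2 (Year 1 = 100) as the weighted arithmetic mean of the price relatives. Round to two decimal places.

96.77

copper: 52.9 × (7404/6779) = 52.9 × 1.092196 = 57.7772
maize: 22.3 × (110/135) = 22.3 × 0.814815 = 18.1704
aluminium: 24.8 × (2582/3075) = 24.8 × 0.839675 = 20.8239
Index = Σ wᵢ·(p₁ᵢ/p₀ᵢ) = 57.7772 + 18.1704 + 20.8239 = 96.7715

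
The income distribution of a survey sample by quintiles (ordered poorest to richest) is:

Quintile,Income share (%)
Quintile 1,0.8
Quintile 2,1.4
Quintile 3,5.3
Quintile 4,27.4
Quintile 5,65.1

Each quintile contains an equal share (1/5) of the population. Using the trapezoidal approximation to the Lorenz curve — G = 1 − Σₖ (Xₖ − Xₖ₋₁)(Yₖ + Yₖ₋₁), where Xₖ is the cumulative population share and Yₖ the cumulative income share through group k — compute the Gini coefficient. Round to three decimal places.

Cumulative income shares Yₖ: 0.0080, 0.0220, 0.0750, 0.3490, 1.0000
Σ (Xₖ−Xₖ₋₁)(Yₖ+Yₖ₋₁) = (1/5)(0.0080+0.0000) + (1/5)(0.0220+0.0080) + (1/5)(0.0750+0.0220) + (1/5)(0.3490+0.0750) + (1/5)(1.0000+0.3490)
  = 0.0016 + 0.0060 + 0.0194 + 0.0848 + 0.2698 = 0.3816
G = 1 − 0.3816 = 0.6184

0.618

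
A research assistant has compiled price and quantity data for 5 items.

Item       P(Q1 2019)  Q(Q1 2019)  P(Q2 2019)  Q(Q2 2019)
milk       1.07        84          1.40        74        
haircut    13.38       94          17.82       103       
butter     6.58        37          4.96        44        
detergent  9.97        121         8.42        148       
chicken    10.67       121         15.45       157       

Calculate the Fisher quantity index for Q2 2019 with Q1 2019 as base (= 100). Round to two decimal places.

119.81

Laspeyres component (base-period weights):
ΣP(Q1 2019)Q(Q2 2019) = 1.07×74 + 13.38×103 + 6.58×44 + 9.97×148 + 10.67×157 = 79.18 + 1378.14 + 289.52 + 1475.56 + 1675.19 = 4897.59
ΣP(Q1 2019)Q(Q1 2019) = 1.07×84 + 13.38×94 + 6.58×37 + 9.97×121 + 10.67×121 = 89.88 + 1257.72 + 243.46 + 1206.37 + 1291.07 = 4088.5
L = 4897.59 / 4088.5 × 100 = 119.7894
Paasche component (current-period weights):
ΣP(Q2 2019)Q(Q2 2019) = 1.40×74 + 17.82×103 + 4.96×44 + 8.42×148 + 15.45×157 = 103.6 + 1835.46 + 218.24 + 1246.16 + 2425.65 = 5829.11
ΣP(Q2 2019)Q(Q1 2019) = 1.40×84 + 17.82×94 + 4.96×37 + 8.42×121 + 15.45×121 = 117.6 + 1675.08 + 183.52 + 1018.82 + 1869.45 = 4864.47
P = 5829.11 / 4864.47 × 100 = 119.8303
Fisher = √(L × P) = √(119.7894 × 119.8303) = 119.8099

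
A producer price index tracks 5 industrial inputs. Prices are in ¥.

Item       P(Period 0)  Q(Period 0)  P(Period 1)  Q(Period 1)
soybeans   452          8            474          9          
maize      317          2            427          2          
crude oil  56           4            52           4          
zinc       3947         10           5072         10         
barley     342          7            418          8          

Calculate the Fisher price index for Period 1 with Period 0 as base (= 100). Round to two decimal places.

Laspeyres component (base-period weights):
ΣP(Period 1)Q(Period 0) = 474×8 + 427×2 + 52×4 + 5072×10 + 418×7 = 3792 + 854 + 208 + 50720 + 2926 = 58500
ΣP(Period 0)Q(Period 0) = 452×8 + 317×2 + 56×4 + 3947×10 + 342×7 = 3616 + 634 + 224 + 39470 + 2394 = 46338
L = 58500 / 46338 × 100 = 126.2463
Paasche component (current-period weights):
ΣP(Period 1)Q(Period 1) = 474×9 + 427×2 + 52×4 + 5072×10 + 418×8 = 4266 + 854 + 208 + 50720 + 3344 = 59392
ΣP(Period 0)Q(Period 1) = 452×9 + 317×2 + 56×4 + 3947×10 + 342×8 = 4068 + 634 + 224 + 39470 + 2736 = 47132
P = 59392 / 47132 × 100 = 126.0121
Fisher = √(L × P) = √(126.2463 × 126.0121) = 126.1291

126.13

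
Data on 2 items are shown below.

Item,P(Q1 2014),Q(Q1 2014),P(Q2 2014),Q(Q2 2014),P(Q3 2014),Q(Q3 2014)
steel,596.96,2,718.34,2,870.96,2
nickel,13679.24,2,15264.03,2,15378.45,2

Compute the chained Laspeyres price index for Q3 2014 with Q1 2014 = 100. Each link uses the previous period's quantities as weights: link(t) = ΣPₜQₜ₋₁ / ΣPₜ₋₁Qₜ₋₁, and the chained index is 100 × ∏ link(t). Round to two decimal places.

Link Q1 2014→Q2 2014:
ΣP(Q2 2014)Q(Q1 2014) = 718.34×2 + 15264.03×2 = 1436.68 + 30528.06 = 31964.74
ΣP(Q1 2014)Q(Q1 2014) = 596.96×2 + 13679.24×2 = 1193.92 + 27358.48 = 28552.4
link = 31964.74/28552.4 = 1.119511
Link Q2 2014→Q3 2014:
ΣP(Q3 2014)Q(Q2 2014) = 870.96×2 + 15378.45×2 = 1741.92 + 30756.9 = 32498.82
ΣP(Q2 2014)Q(Q2 2014) = 718.34×2 + 15264.03×2 = 1436.68 + 30528.06 = 31964.74
link = 32498.82/31964.74 = 1.016708
Chained index = 100 × 1.119511 × 1.016708 = 113.8217

113.82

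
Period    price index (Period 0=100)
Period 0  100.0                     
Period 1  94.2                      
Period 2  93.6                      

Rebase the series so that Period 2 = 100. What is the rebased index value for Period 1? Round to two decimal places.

100.64

Rebased(Period 1) = 94.2 / 93.6 × 100 = 100.6410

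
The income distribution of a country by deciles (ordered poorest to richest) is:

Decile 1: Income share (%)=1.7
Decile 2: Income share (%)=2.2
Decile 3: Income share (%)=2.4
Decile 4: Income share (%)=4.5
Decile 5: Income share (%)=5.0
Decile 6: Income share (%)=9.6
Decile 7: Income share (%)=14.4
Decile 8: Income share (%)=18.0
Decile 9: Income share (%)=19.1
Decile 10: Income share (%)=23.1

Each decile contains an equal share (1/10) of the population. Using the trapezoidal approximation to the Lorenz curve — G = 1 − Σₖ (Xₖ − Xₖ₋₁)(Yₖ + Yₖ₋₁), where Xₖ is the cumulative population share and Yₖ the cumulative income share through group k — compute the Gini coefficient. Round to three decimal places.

0.423

Cumulative income shares Yₖ: 0.0170, 0.0390, 0.0630, 0.1080, 0.1580, 0.2540, 0.3980, 0.5780, 0.7690, 1.0000
Σ (Xₖ−Xₖ₋₁)(Yₖ+Yₖ₋₁) = (1/10)(0.0170+0.0000) + (1/10)(0.0390+0.0170) + (1/10)(0.0630+0.0390) + (1/10)(0.1080+0.0630) + (1/10)(0.1580+0.1080) + (1/10)(0.2540+0.1580) + (1/10)(0.3980+0.2540) + (1/10)(0.5780+0.3980) + (1/10)(0.7690+0.5780) + (1/10)(1.0000+0.7690)
  = 0.0017 + 0.0056 + 0.0102 + 0.0171 + 0.0266 + 0.0412 + 0.0652 + 0.0976 + 0.1347 + 0.1769 = 0.5768
G = 1 − 0.5768 = 0.4232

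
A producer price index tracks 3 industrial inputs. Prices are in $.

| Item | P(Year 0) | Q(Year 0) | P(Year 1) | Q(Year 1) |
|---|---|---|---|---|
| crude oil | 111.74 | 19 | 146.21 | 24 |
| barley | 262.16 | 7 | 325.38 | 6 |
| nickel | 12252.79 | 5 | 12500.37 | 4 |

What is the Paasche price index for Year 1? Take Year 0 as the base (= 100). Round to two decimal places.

104.12

Paasche price index uses current-period quantities as weights.
ΣP(Year 1)·Q(Year 1) = 146.21×24 + 325.38×6 + 12500.37×4 = 3509.04 + 1952.28 + 50001.48 = 55462.8
ΣP(Year 0)·Q(Year 1) = 111.74×24 + 262.16×6 + 12252.79×4 = 2681.76 + 1572.96 + 49011.16 = 53265.88
Index = 55462.8 / 53265.88 × 100 = 104.1244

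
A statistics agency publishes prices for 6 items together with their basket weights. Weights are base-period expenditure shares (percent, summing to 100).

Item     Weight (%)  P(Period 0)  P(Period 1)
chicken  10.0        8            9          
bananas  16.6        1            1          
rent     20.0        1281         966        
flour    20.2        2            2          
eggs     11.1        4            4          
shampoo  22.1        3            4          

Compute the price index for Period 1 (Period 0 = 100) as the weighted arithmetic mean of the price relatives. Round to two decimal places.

chicken: 10.0 × (9/8) = 10.0 × 1.125000 = 11.2500
bananas: 16.6 × (1/1) = 16.6 × 1.000000 = 16.6000
rent: 20.0 × (966/1281) = 20.0 × 0.754098 = 15.0820
flour: 20.2 × (2/2) = 20.2 × 1.000000 = 20.2000
eggs: 11.1 × (4/4) = 11.1 × 1.000000 = 11.1000
shampoo: 22.1 × (4/3) = 22.1 × 1.333333 = 29.4667
Index = Σ wᵢ·(p₁ᵢ/p₀ᵢ) = 11.2500 + 16.6000 + 15.0820 + 20.2000 + 11.1000 + 29.4667 = 103.6986

103.70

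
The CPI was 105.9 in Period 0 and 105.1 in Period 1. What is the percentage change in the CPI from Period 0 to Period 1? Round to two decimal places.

-0.76%

Change = (105.1 − 105.9) / 105.9 × 100
       = -0.8 / 105.9 × 100 = -0.7554%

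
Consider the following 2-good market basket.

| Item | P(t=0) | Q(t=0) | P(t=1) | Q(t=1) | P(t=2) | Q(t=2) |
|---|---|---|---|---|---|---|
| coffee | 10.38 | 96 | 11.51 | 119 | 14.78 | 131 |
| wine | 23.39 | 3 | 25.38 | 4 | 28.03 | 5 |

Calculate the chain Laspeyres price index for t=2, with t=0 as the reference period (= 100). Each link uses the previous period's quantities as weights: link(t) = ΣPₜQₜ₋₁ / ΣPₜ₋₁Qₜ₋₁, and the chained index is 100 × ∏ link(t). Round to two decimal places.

Link t=0→t=1:
ΣP(t=1)Q(t=0) = 11.51×96 + 25.38×3 = 1104.96 + 76.14 = 1181.1
ΣP(t=0)Q(t=0) = 10.38×96 + 23.39×3 = 996.48 + 70.17 = 1066.65
link = 1181.1/1066.65 = 1.107299
Link t=1→t=2:
ΣP(t=2)Q(t=1) = 14.78×119 + 28.03×4 = 1758.82 + 112.12 = 1870.94
ΣP(t=1)Q(t=1) = 11.51×119 + 25.38×4 = 1369.69 + 101.52 = 1471.21
link = 1870.94/1471.21 = 1.271702
Chained index = 100 × 1.107299 × 1.271702 = 140.8153

140.82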